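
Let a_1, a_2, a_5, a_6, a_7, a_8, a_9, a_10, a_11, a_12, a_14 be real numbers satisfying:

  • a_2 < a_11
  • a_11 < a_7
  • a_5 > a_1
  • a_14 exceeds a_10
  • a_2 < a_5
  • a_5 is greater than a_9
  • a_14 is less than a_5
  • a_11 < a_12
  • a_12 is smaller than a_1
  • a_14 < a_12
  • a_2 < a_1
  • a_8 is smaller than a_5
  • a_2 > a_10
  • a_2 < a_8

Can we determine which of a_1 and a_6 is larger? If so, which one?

undetermined

Following every chain through a_1: above a_1 we get a_5; below a_1 we get a_10, a_2, a_14, a_11, a_12.
a_6 is not reached, and no chain runs the other way from a_6 to a_1.
So the given relations leave the order of a_1 and a_6 undetermined.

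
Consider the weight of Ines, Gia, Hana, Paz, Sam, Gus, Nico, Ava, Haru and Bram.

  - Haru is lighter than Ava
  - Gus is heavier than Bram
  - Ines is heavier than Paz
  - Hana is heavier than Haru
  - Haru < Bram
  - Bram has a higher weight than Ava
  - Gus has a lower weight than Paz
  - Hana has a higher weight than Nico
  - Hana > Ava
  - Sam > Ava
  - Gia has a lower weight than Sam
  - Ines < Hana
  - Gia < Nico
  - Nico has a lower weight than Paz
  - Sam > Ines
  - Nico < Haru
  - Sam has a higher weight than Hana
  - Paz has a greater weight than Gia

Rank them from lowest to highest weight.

Nothing is placed below Gia, so it is least; from there Gia < Nico; Nico < Haru; Haru < Ava; Ava < Bram; Bram < Gus; Gus < Paz; Paz < Ines; Ines < Hana; Hana < Sam, each given directly.

Gia < Nico < Haru < Ava < Bram < Gus < Paz < Ines < Hana < Sam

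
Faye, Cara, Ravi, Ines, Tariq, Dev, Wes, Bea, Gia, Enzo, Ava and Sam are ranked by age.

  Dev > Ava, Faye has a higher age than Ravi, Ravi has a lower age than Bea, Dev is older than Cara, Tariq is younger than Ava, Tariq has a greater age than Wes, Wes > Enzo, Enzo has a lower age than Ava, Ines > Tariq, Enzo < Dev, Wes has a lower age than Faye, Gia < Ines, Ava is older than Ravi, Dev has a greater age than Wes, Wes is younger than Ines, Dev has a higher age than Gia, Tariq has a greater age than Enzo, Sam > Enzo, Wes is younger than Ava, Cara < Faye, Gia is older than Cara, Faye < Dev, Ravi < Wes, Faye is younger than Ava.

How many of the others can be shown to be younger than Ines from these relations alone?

6

Directly below Ines: Wes, Tariq, Gia.
One step further: Enzo, Ravi, Cara (6 so far).
Nothing else is reachable below Ines; 6 in all.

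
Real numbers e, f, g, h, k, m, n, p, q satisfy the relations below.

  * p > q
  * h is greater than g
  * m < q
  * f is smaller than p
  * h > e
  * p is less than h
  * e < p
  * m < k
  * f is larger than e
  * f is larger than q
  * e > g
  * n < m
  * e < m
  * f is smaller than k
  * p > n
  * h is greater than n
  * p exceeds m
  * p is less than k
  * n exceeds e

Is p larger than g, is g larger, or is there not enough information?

p

g < e and e < n give g < n.
Then n < m extends the chain to m.
With m < q: g < e < n < m < q.
With q < f: g < e < n < m < q < f.
Then f < p extends the chain to p.
So p is larger.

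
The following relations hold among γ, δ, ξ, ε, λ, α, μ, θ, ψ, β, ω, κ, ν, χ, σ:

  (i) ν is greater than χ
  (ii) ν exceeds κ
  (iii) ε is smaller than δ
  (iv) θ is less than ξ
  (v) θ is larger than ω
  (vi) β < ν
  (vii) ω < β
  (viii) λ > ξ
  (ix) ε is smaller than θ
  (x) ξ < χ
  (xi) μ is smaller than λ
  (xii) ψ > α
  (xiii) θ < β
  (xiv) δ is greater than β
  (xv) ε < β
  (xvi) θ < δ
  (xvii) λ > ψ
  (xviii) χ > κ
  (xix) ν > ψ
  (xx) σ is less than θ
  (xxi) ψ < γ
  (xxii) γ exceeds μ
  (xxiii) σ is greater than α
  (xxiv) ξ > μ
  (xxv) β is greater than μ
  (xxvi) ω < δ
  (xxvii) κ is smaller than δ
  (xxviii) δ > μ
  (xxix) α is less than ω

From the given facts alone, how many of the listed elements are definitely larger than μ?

7

Directly above μ: ξ, β, γ, λ, δ.
One step further: χ, ν (7 so far).
Nothing else is reachable above μ; 7 in all.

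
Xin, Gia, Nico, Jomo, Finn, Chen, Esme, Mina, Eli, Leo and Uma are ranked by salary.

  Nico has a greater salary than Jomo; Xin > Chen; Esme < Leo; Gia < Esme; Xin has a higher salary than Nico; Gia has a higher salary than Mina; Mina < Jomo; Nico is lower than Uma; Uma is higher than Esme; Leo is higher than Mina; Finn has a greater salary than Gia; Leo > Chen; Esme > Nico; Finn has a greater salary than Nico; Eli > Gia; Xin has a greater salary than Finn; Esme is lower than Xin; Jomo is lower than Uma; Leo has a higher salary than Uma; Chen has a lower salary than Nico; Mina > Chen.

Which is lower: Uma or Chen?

Link the given pairs in sequence: Chen < Mina; Mina < Jomo; Jomo < Nico; Nico < Esme; Esme < Uma.
Chaining these gives Chen < Mina < Jomo < Nico < Esme < Uma.
So Chen < Uma; Chen is the lower of the two.

Chen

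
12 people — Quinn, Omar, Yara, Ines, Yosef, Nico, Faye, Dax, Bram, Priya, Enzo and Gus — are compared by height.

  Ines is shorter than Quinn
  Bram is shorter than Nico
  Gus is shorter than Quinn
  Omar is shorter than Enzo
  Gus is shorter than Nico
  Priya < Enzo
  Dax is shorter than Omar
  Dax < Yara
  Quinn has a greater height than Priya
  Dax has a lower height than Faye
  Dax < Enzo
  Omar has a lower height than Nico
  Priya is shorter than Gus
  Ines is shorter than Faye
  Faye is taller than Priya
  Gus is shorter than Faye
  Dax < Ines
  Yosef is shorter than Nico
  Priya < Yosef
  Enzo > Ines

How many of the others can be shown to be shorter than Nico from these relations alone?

6

The elements the relations force below Nico are Priya, Yosef, Bram, Gus, Dax, Omar — no chain reaches any other.
That is 6.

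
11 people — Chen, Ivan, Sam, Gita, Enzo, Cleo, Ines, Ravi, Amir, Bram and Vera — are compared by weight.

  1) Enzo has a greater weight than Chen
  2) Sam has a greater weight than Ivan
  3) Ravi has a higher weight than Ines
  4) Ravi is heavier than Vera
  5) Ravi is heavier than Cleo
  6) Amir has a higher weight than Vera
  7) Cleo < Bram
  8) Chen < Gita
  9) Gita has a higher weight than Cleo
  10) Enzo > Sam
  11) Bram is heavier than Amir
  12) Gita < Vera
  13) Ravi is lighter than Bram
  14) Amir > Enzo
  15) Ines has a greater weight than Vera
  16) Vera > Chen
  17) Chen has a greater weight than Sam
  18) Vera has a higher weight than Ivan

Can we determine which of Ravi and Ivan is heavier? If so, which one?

Ravi

Ivan < Sam and Sam < Chen give Ivan < Chen.
Then Chen < Gita extends the chain to Gita.
Then Gita < Vera extends the chain to Vera.
With Vera < Ines: Ivan < Sam < Chen < Gita < Vera < Ines.
With Ines < Ravi: Ivan < Sam < Chen < Gita < Vera < Ines < Ravi.
So Ravi is heavier.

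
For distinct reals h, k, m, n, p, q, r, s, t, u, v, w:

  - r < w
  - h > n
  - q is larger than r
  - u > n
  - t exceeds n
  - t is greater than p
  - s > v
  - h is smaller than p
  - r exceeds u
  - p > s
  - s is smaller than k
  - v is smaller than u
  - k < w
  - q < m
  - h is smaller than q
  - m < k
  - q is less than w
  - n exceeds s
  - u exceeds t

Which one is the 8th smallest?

r

The consecutive relations fix a unique order: v < s < n < h < p < t < u < r < q < m < k < w.
Counting 8 from the smallest end gives r.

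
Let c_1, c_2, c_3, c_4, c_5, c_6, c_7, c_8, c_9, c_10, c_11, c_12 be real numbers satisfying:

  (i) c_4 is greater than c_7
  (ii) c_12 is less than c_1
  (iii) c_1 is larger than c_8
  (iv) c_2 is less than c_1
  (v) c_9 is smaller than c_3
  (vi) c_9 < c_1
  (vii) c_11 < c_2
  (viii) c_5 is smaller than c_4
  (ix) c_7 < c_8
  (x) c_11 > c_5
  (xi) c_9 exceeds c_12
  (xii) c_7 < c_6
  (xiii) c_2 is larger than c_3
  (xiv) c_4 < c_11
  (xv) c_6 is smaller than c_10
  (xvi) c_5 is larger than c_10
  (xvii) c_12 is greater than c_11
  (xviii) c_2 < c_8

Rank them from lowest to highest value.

The consecutive links are each given: c_7 < c_6; c_6 < c_10; c_10 < c_5; c_5 < c_4; c_4 < c_11; c_11 < c_12; c_12 < c_9; c_9 < c_3; c_3 < c_2; c_2 < c_8; c_8 < c_1.

c_7 < c_6 < c_10 < c_5 < c_4 < c_11 < c_12 < c_9 < c_3 < c_2 < c_8 < c_1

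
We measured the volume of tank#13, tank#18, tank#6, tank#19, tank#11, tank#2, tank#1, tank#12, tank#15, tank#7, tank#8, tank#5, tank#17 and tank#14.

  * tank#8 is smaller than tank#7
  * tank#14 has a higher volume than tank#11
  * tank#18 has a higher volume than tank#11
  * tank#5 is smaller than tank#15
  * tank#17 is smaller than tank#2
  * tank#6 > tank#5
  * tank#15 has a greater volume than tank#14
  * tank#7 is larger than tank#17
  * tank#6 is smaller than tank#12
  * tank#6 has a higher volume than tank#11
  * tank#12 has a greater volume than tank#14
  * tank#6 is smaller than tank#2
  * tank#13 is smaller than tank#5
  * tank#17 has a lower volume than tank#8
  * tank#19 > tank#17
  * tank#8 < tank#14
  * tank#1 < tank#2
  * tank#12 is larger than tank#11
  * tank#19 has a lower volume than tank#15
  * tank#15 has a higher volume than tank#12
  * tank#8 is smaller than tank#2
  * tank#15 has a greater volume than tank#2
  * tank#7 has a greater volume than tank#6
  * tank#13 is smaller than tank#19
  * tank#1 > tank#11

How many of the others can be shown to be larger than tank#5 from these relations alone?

The elements the relations force above tank#5 are tank#6, tank#12, tank#2, tank#15, tank#7 — no chain reaches any other.
That is 5.

5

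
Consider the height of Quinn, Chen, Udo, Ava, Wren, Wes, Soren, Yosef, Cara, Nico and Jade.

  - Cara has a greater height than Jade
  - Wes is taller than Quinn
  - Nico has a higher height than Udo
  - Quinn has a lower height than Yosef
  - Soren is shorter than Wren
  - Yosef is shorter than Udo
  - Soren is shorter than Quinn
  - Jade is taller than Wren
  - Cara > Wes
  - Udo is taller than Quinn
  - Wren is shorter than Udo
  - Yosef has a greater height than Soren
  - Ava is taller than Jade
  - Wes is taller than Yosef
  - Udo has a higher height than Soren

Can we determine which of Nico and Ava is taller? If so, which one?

undetermined

Following every chain through Nico: below Nico we get Soren, Quinn, Yosef, Wren, Udo.
Ava is not reached, and no chain runs the other way from Ava to Nico.
So the given relations leave the order of Nico and Ava undetermined.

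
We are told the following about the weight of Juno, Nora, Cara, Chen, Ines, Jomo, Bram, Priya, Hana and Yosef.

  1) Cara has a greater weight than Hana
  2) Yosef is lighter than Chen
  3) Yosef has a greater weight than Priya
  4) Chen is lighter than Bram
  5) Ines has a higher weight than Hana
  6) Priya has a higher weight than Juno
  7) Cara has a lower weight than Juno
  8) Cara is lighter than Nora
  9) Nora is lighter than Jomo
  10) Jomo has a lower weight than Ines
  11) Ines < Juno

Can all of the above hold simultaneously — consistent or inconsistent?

consistent

The single ordering Hana < Cara < Nora < Jomo < Ines < Juno < Priya < Yosef < Chen < Bram satisfies every listed relation, so no contradiction arises.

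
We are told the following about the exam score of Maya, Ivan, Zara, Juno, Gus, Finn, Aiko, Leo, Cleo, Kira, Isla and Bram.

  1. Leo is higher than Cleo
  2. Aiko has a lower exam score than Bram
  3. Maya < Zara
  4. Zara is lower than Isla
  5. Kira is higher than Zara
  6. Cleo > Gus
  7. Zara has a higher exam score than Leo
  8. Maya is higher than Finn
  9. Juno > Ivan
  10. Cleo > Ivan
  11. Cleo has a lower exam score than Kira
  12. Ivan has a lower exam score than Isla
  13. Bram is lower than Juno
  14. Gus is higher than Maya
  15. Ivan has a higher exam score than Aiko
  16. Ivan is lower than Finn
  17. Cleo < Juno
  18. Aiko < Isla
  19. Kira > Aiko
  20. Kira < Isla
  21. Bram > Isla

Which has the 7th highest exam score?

Cleo

Chaining the given pairs: Aiko < Ivan < Finn < Maya < Gus < Cleo < Leo < Zara < Kira < Isla < Bram < Juno.
Counting 7 from the largest end gives Cleo.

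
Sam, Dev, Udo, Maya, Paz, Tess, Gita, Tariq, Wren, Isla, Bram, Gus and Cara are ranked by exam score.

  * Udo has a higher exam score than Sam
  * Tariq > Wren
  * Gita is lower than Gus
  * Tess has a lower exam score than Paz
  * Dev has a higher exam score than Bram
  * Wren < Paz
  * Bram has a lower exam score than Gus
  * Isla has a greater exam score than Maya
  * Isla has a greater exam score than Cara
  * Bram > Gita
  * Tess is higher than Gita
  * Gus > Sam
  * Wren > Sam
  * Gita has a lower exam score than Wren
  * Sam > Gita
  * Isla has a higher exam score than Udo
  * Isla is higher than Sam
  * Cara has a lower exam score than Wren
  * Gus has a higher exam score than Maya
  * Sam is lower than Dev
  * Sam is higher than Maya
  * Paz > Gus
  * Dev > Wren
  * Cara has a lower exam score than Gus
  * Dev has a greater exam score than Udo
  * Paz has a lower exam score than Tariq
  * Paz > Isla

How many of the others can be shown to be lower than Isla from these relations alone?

The elements the relations force below Isla are Maya, Gita, Sam, Cara, Udo — no chain reaches any other.
That is 5.

5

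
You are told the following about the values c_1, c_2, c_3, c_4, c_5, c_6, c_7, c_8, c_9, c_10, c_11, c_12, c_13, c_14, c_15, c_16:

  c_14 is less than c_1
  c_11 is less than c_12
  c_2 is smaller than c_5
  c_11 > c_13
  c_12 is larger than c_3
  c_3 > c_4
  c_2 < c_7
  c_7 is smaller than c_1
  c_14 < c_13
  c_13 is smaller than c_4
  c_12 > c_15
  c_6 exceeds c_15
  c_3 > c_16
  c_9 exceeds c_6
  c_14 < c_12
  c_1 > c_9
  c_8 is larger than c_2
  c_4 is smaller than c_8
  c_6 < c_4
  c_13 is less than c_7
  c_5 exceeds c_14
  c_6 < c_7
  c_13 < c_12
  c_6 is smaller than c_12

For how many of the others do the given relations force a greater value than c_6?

7

The elements the relations force above c_6 are c_9, c_7, c_4, c_8, c_3, c_1, c_12 — no chain reaches any other.
That is 7.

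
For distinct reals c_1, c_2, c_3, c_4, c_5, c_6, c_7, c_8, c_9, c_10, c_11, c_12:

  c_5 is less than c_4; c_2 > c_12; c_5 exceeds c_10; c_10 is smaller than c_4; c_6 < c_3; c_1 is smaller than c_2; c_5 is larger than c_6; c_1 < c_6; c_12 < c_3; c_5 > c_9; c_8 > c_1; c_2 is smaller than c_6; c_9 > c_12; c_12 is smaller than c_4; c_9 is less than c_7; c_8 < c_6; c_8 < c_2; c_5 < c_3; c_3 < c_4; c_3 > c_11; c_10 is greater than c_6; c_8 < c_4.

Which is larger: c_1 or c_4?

c_1 < c_8 and c_8 < c_2 give c_1 < c_2.
Then c_2 < c_6 extends the chain to c_6.
With c_6 < c_10: c_1 < c_8 < c_2 < c_6 < c_10.
Then c_10 < c_4 extends the chain to c_4.
So c_1 < c_4; c_4 is the larger of the two.

c_4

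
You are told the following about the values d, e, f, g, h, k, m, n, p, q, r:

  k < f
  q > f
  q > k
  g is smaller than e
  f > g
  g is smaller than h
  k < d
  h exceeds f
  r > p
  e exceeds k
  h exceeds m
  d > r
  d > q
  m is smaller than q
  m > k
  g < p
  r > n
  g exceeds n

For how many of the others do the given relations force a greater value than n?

From n the given relations immediately reach g, r.
From those, p, e, f, h, d — 7 in total.
From those, q — 8 in total.
Nothing else is reachable above n; 8 in all.

8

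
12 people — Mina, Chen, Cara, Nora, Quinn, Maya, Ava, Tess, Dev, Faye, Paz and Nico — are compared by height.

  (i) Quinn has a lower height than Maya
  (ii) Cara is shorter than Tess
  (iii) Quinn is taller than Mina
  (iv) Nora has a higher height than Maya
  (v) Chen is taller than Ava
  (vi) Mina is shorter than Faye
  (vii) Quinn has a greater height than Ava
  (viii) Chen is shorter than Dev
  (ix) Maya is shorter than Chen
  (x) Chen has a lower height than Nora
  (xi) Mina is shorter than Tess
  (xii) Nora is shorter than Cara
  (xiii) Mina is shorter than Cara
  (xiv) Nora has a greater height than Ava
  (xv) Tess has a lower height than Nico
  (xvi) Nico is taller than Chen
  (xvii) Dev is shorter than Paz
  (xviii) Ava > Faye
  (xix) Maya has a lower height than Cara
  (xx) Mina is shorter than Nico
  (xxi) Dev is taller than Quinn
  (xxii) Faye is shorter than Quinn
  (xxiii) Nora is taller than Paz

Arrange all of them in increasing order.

Mina < Faye < Ava < Quinn < Maya < Chen < Dev < Paz < Nora < Cara < Tess < Nico

Each adjacent pair is fixed by a given relation: Mina < Faye; Faye < Ava; Ava < Quinn; Quinn < Maya; Maya < Chen; Chen < Dev; Dev < Paz; Paz < Nora; Nora < Cara; Cara < Tess; Tess < Nico. Chaining them end to end gives the full order.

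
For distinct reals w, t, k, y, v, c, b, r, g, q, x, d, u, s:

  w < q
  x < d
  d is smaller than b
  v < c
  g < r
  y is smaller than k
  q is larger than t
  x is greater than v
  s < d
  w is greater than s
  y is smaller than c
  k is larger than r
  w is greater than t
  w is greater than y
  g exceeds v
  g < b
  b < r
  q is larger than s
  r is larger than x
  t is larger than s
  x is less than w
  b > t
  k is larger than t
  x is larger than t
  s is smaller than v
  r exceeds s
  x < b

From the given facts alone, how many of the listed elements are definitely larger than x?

6

From x the given relations immediately reach w, d, b, r.
From those, q, k — 6 in total.
Nothing else is reachable above x; 6 in all.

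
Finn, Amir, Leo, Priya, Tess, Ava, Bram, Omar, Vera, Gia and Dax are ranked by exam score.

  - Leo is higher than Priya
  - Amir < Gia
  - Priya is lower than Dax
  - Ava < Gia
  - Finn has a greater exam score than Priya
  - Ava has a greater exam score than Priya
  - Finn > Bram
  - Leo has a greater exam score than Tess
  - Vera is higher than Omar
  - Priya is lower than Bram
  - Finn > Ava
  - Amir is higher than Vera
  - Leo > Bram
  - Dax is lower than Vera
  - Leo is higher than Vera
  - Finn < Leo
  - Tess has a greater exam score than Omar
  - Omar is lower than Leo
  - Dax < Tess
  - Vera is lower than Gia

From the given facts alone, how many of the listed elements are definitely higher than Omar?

5

Directly above Omar: Vera, Tess, Leo.
One step further: Amir, Gia (5 so far).
Nothing else is reachable above Omar; 5 in all.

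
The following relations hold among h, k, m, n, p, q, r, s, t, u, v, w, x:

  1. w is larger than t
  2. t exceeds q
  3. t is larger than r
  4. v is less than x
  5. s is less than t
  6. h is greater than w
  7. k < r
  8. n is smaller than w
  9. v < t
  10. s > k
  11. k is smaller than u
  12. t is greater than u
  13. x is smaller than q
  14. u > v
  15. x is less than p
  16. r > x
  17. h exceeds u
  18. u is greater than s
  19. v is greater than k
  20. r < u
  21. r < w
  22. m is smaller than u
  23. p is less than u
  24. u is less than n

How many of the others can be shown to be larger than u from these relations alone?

4

Directly above u: n, t, h.
One step further: w (4 so far).
Nothing else is reachable above u; 4 in all.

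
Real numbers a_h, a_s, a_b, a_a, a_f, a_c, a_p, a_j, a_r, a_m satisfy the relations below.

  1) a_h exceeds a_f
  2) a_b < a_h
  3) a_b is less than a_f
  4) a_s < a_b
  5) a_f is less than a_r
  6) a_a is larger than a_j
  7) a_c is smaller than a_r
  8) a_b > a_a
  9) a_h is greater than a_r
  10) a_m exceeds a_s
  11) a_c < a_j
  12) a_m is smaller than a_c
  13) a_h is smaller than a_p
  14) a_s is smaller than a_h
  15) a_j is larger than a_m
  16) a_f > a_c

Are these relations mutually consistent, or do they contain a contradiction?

Every relation is compatible with a_s < a_m < a_c < a_j < a_a < a_b < a_f < a_r < a_h < a_p; the set is consistent.

consistent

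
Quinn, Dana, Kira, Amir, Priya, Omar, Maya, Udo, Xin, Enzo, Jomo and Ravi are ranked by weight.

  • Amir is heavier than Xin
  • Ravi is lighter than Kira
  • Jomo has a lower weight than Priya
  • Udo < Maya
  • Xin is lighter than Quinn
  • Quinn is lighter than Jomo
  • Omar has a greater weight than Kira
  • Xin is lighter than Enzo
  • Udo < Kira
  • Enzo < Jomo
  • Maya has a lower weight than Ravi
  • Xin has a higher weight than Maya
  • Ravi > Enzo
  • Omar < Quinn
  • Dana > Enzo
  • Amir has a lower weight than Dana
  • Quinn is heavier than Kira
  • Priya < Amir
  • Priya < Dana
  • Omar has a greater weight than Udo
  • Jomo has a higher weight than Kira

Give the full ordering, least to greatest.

Nothing is placed below Udo, so it is least; from there Udo < Maya; Maya < Xin; Xin < Enzo; Enzo < Ravi; Ravi < Kira; Kira < Omar; Omar < Quinn; Quinn < Jomo; Jomo < Priya; Priya < Amir; Amir < Dana, each given directly.

Udo < Maya < Xin < Enzo < Ravi < Kira < Omar < Quinn < Jomo < Priya < Amir < Dana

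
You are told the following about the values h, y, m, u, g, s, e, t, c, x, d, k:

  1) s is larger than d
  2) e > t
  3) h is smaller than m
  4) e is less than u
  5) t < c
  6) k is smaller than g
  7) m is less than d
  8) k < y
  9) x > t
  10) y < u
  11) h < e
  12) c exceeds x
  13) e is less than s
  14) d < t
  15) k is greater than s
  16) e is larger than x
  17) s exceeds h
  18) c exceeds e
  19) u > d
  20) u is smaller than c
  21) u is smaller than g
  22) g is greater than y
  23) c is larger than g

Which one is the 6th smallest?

Piecing the relations together gives one ordering: h < m < d < t < x < e < s < k < y < u < g < c.
The 6th smallest is e.

e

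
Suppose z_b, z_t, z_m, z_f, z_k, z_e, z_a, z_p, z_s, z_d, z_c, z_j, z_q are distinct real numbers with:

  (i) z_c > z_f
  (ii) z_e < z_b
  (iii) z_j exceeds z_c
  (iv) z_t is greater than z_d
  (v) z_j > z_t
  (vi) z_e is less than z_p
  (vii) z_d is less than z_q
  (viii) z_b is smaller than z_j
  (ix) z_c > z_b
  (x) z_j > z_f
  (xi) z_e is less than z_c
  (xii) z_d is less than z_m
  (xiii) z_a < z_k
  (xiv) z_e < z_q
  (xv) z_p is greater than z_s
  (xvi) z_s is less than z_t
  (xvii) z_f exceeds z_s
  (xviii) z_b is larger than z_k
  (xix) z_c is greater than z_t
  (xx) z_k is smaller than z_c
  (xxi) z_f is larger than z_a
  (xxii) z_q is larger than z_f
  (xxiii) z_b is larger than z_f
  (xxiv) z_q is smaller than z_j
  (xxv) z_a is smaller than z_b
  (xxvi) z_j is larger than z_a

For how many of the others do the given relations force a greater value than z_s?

7

From z_s the given relations immediately reach z_f, z_t, z_p.
From those, z_q, z_b, z_c, z_j — 7 in total.
Nothing else is reachable above z_s; 7 in all.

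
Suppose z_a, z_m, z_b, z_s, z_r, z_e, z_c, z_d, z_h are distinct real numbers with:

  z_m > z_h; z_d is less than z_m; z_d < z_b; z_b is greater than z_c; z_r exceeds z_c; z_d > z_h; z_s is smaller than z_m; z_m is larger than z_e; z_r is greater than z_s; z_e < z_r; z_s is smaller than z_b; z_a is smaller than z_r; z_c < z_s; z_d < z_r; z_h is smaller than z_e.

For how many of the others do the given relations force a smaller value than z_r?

6

Directly below z_r: z_e, z_c, z_a, z_s, z_d.
One step further: z_h (6 so far).
No other element is forced below z_r by the given relations, so the count is 6.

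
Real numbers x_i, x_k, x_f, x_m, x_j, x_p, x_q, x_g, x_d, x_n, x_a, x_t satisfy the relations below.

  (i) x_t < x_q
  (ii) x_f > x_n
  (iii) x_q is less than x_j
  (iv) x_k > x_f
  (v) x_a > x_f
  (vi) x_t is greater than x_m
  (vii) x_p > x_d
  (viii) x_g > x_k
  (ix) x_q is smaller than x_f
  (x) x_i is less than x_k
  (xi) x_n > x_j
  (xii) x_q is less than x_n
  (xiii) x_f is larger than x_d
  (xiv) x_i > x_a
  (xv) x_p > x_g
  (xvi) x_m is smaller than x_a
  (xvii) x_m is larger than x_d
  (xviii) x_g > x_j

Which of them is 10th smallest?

x_k

Piecing the relations together gives one ordering: x_d < x_m < x_t < x_q < x_j < x_n < x_f < x_a < x_i < x_k < x_g < x_p.
Counting 10 from the smallest end gives x_k.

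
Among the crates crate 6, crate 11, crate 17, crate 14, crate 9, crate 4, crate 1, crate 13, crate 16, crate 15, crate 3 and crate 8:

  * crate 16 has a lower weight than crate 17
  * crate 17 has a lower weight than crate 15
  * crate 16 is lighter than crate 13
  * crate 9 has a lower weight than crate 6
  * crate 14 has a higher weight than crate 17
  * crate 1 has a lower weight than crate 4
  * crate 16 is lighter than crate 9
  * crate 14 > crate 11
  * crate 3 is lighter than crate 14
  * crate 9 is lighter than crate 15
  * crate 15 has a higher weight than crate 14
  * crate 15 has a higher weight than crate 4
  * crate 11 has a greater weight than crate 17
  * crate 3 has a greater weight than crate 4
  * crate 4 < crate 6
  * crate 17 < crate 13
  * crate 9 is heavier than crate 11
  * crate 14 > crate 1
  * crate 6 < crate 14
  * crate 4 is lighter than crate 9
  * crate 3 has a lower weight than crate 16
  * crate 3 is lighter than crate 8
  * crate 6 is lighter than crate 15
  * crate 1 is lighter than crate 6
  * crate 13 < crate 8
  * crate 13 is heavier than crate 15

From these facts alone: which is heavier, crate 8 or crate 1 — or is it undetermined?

Chaining the given relations: crate 1 < crate 4 < crate 3 < crate 16 < crate 17 < crate 11 < crate 9 < crate 6 < crate 14 < crate 15 < crate 13 < crate 8.
So crate 8 is heavier.

crate 8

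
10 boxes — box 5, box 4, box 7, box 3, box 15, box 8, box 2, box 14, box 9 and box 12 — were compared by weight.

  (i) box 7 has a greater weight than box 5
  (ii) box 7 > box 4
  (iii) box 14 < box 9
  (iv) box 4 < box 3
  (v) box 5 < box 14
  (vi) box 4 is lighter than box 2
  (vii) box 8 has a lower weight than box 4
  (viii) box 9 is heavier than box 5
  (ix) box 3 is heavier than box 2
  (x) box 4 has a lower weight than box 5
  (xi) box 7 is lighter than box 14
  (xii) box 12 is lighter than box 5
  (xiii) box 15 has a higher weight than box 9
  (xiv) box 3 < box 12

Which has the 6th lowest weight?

box 5

Piecing the relations together gives one ordering: box 8 < box 4 < box 2 < box 3 < box 12 < box 5 < box 7 < box 14 < box 9 < box 15.
Counting 6 from the smallest end gives box 5.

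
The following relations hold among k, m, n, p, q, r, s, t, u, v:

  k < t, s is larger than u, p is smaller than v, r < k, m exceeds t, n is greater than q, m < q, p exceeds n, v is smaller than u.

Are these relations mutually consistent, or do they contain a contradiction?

consistent

The single ordering r < k < t < m < q < n < p < v < u < s satisfies every listed relation, so no contradiction arises.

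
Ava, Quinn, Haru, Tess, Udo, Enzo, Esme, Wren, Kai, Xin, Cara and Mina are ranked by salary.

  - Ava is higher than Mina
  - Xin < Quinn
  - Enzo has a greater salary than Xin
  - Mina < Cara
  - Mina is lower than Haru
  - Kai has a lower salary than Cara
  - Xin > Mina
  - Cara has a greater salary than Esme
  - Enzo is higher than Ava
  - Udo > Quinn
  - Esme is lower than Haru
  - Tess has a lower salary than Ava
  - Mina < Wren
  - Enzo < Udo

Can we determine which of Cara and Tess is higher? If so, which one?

undetermined

Following every chain through Tess: above Tess we get Ava, Enzo, Udo.
Cara is not reached, and no chain runs the other way from Cara to Tess.
So the given relations leave the order of Tess and Cara undetermined.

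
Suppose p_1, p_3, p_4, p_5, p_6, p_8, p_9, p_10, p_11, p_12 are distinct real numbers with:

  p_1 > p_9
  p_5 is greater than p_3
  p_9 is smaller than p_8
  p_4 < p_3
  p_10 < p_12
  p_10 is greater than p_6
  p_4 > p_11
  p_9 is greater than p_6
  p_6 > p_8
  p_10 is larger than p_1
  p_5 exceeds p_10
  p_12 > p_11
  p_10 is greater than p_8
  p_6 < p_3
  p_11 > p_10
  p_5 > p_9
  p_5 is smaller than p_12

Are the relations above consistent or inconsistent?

inconsistent

Chaining the given relations yields p_8 < p_6 < p_9, so p_8 < p_9. But one relation states p_9 < p_8. These cannot both hold.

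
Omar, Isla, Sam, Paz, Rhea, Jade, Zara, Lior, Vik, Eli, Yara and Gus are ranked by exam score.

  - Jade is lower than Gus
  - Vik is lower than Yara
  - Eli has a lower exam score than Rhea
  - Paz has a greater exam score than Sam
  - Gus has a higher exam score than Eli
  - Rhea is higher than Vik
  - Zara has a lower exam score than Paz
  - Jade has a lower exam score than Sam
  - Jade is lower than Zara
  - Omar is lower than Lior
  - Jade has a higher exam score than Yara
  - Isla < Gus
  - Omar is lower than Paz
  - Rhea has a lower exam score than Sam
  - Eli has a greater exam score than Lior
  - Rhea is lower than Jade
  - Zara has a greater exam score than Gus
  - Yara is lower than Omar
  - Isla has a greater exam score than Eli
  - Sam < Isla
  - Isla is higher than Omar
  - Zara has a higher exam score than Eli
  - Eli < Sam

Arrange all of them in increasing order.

Vik < Yara < Omar < Lior < Eli < Rhea < Jade < Sam < Isla < Gus < Zara < Paz

Each adjacent pair is fixed by a given relation: Vik < Yara; Yara < Omar; Omar < Lior; Lior < Eli; Eli < Rhea; Rhea < Jade; Jade < Sam; Sam < Isla; Isla < Gus; Gus < Zara; Zara < Paz. Chaining them end to end gives the full order.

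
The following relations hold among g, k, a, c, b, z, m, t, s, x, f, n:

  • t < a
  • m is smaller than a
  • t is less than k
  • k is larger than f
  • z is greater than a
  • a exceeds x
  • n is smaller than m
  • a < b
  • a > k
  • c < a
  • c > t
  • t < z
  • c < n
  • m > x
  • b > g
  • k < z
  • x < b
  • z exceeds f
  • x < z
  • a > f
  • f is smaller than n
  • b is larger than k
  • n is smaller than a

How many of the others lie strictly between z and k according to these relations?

1

The relations place k below z. An element lies strictly between them when it is forced above k and also forced below z.
Above k: {a, b}. Below z: {t, x, f, c, n, m, a}.
Intersection: {a} — 1.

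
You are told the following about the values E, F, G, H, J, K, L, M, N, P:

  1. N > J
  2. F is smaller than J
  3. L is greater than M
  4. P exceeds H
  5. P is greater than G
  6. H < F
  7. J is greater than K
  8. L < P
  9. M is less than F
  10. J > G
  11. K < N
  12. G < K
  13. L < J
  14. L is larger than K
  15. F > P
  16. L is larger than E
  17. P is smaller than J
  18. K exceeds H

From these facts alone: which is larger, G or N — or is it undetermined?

The relevant relations are G < K; K < L; L < P; P < F; F < J; J < N.
Together: G < K < L < P < F < J < N.
So N is larger.

N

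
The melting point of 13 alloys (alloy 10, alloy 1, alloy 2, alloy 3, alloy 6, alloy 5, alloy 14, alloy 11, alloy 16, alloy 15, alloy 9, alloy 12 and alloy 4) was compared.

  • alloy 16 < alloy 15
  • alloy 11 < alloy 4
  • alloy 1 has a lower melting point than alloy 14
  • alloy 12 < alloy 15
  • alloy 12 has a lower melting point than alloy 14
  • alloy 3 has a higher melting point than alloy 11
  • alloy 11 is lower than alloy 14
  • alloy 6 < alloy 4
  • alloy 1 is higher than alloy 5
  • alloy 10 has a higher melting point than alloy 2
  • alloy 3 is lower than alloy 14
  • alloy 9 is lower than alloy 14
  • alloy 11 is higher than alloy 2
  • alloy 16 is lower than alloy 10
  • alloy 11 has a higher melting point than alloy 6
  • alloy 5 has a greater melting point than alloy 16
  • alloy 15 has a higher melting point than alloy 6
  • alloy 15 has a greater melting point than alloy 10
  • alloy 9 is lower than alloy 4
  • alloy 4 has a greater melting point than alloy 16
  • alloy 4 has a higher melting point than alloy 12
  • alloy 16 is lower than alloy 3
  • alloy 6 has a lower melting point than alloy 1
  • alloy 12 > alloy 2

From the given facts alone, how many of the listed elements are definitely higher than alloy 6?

6

The elements the relations force above alloy 6 are alloy 1, alloy 15, alloy 11, alloy 3, alloy 4, alloy 14 — no chain reaches any other.
That is 6.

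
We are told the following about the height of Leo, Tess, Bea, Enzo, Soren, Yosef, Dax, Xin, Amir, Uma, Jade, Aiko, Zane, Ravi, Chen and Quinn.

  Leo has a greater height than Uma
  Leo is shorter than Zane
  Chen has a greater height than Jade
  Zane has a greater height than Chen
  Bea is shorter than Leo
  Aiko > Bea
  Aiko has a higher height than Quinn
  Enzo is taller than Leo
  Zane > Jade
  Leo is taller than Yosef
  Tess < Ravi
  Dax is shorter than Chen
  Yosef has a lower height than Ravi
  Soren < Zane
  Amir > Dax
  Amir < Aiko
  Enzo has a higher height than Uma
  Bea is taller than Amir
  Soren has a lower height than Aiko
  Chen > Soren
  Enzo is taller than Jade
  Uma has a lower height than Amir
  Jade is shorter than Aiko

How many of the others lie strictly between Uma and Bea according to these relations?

1

Chaining upward from Uma reaches: Amir, Leo, Enzo, Zane, Aiko.
Chaining downward from Bea reaches: Dax, Amir.
Strictly between Uma and Bea are those in both lists: Amir — 1 element.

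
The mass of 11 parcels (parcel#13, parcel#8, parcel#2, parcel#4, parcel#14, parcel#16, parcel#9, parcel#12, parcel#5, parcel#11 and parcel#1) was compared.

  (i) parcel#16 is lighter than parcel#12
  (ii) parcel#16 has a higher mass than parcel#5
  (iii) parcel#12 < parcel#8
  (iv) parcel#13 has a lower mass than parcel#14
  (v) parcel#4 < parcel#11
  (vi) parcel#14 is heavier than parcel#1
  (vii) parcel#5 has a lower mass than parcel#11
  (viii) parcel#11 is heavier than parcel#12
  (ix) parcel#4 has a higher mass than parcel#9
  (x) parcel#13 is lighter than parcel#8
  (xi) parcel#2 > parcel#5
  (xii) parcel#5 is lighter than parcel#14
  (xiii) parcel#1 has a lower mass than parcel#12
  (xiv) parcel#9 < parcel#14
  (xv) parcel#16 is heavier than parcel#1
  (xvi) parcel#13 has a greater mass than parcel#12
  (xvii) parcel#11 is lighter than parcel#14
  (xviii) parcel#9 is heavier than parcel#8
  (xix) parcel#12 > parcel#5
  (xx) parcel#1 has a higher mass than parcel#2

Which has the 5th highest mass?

parcel#8

Piecing the relations together gives one ordering: parcel#5 < parcel#2 < parcel#1 < parcel#16 < parcel#12 < parcel#13 < parcel#8 < parcel#9 < parcel#4 < parcel#11 < parcel#14.
Counting 5 from the largest end gives parcel#8.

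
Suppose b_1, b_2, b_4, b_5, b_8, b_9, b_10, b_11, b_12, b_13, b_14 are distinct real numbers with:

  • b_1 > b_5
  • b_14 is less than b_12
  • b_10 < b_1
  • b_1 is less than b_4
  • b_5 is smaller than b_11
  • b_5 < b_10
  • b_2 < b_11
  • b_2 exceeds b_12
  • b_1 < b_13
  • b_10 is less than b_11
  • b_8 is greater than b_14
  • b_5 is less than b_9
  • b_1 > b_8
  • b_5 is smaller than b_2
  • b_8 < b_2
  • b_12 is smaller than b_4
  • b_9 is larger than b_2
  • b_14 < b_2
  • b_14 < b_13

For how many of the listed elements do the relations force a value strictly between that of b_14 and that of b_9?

3

Chaining upward from b_14 reaches: b_12, b_8, b_2, b_1, b_13, b_11, b_4.
Chaining downward from b_9 reaches: b_5, b_12, b_8, b_2.
Strictly between b_14 and b_9 are those in both lists: b_12, b_8, b_2 — 3 elements.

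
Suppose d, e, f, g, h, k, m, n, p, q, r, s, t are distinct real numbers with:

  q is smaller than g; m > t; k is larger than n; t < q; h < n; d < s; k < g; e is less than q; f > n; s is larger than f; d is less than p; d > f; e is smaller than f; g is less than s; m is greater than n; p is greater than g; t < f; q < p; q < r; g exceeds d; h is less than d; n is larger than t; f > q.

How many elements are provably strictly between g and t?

5

The relations place t below g. An element lies strictly between them when it is forced above t and also forced below g.
Above t: {n, q, f, d, k, r, m, p, s}. Below g: {h, e, n, q, f, d, k}.
Intersection: {n, q, f, d, k} — 5.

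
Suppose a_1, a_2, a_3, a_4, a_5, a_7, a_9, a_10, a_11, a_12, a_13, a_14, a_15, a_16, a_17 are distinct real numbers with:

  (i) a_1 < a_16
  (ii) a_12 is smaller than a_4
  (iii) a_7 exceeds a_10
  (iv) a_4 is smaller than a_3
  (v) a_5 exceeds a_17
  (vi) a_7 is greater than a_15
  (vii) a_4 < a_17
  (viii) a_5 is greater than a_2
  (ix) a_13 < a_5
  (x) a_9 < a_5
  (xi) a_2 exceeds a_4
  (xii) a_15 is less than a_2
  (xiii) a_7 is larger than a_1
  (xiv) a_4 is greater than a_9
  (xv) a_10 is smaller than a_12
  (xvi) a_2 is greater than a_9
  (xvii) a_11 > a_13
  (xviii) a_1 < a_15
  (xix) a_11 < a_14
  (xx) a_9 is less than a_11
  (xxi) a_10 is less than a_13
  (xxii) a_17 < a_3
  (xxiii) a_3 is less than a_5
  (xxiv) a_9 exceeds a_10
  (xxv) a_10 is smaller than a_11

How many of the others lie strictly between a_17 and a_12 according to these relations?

Chaining upward from a_12 reaches: a_4, a_2, a_3, a_5.
Chaining downward from a_17 reaches: a_10, a_9, a_4.
Strictly between a_12 and a_17 are those in both lists: a_4 — 1 element.

1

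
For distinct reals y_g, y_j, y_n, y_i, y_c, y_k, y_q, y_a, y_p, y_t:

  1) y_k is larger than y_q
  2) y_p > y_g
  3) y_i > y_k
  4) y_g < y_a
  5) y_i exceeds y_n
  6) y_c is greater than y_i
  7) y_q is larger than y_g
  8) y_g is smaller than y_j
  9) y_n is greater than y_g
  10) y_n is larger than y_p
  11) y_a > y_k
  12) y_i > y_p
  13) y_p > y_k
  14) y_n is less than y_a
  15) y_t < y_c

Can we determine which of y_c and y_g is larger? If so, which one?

y_g < y_q and y_q < y_k give y_g < y_k.
Then y_k < y_p extends the chain to y_p.
Then y_p < y_n extends the chain to y_n.
Then y_n < y_i extends the chain to y_i.
With y_i < y_c: y_g < y_q < y_k < y_p < y_n < y_i < y_c.
So y_c is larger.

y_c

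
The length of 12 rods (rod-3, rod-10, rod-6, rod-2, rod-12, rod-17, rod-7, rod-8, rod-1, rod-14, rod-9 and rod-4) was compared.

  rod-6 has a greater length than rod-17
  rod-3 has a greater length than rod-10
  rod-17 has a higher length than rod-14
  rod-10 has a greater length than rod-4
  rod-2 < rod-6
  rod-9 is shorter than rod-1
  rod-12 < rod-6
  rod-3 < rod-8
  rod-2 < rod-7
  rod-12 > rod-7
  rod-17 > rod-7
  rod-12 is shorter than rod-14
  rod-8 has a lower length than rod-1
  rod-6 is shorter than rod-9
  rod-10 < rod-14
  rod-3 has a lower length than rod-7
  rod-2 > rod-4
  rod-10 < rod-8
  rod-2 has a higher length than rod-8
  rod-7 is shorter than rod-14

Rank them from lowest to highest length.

Each adjacent pair is fixed by a given relation: rod-4 < rod-10; rod-10 < rod-3; rod-3 < rod-8; rod-8 < rod-2; rod-2 < rod-7; rod-7 < rod-12; rod-12 < rod-14; rod-14 < rod-17; rod-17 < rod-6; rod-6 < rod-9; rod-9 < rod-1. Chaining them end to end gives the full order.

rod-4 < rod-10 < rod-3 < rod-8 < rod-2 < rod-7 < rod-12 < rod-14 < rod-17 < rod-6 < rod-9 < rod-1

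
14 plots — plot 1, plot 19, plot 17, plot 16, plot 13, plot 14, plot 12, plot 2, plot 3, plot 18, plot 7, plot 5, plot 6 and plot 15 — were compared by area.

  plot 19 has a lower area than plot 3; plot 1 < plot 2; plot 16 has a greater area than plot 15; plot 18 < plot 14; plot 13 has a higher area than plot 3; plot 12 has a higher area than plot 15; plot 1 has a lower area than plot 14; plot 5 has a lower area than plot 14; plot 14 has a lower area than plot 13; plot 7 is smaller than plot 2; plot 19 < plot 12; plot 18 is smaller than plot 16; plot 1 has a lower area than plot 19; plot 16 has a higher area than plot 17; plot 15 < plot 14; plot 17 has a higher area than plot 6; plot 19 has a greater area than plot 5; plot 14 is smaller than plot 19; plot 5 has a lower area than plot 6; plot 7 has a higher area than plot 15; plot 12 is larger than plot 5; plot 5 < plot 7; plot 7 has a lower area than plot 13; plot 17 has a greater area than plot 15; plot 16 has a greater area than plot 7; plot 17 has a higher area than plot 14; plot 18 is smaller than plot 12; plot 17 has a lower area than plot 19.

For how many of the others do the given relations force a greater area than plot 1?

8

From plot 1 the given relations immediately reach plot 2, plot 14, plot 19.
From those, plot 17, plot 12, plot 3, plot 13 — 7 in total.
From those, plot 16 — 8 in total.
No other element is forced above plot 1 by the given relations, so the count is 8.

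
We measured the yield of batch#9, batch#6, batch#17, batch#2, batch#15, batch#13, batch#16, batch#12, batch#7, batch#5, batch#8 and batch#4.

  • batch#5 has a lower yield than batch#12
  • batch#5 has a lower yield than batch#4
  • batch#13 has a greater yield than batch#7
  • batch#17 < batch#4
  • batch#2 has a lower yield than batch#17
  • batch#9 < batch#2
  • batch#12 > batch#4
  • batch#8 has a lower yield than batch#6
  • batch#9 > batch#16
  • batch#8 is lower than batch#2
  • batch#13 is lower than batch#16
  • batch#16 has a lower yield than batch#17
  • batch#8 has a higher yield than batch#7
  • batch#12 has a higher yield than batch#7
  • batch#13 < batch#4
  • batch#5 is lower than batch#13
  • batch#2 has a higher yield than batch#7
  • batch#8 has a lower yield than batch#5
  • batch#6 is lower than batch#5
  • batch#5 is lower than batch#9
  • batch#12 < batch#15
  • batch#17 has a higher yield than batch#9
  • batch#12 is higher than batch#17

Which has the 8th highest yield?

batch#13

Chaining the given pairs: batch#7 < batch#8 < batch#6 < batch#5 < batch#13 < batch#16 < batch#9 < batch#2 < batch#17 < batch#4 < batch#12 < batch#15.
Counting 8 from the largest end gives batch#13.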